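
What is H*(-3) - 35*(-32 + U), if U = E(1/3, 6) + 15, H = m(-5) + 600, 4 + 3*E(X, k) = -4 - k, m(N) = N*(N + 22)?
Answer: -2360/3 ≈ -786.67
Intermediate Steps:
m(N) = N*(22 + N)
E(X, k) = -8/3 - k/3 (E(X, k) = -4/3 + (-4 - k)/3 = -4/3 + (-4/3 - k/3) = -8/3 - k/3)
H = 515 (H = -5*(22 - 5) + 600 = -5*17 + 600 = -85 + 600 = 515)
U = 31/3 (U = (-8/3 - ⅓*6) + 15 = (-8/3 - 2) + 15 = -14/3 + 15 = 31/3 ≈ 10.333)
H*(-3) - 35*(-32 + U) = 515*(-3) - 35*(-32 + 31/3) = -1545 - 35*(-65)/3 = -1545 - 1*(-2275/3) = -1545 + 2275/3 = -2360/3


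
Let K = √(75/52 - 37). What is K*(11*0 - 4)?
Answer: -86*I*√13/13 ≈ -23.852*I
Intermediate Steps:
K = 43*I*√13/26 (K = √(75*(1/52) - 37) = √(75/52 - 37) = √(-1849/52) = 43*I*√13/26 ≈ 5.963*I)
K*(11*0 - 4) = (43*I*√13/26)*(11*0 - 4) = (43*I*√13/26)*(0 - 4) = (43*I*√13/26)*(-4) = -86*I*√13/13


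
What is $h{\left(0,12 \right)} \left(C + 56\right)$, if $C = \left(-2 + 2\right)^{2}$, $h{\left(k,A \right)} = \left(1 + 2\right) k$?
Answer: $0$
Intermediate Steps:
$h{\left(k,A \right)} = 3 k$
$C = 0$ ($C = 0^{2} = 0$)
$h{\left(0,12 \right)} \left(C + 56\right) = 3 \cdot 0 \left(0 + 56\right) = 0 \cdot 56 = 0$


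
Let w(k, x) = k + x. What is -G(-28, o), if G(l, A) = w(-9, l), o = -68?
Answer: 37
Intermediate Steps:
G(l, A) = -9 + l
-G(-28, o) = -(-9 - 28) = -1*(-37) = 37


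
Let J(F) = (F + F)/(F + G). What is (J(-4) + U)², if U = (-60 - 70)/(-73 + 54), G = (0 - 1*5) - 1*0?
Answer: 1747684/29241 ≈ 59.768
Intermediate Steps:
G = -5 (G = (0 - 5) + 0 = -5 + 0 = -5)
J(F) = 2*F/(-5 + F) (J(F) = (F + F)/(F - 5) = (2*F)/(-5 + F) = 2*F/(-5 + F))
U = 130/19 (U = -130/(-19) = -130*(-1/19) = 130/19 ≈ 6.8421)
(J(-4) + U)² = (2*(-4)/(-5 - 4) + 130/19)² = (2*(-4)/(-9) + 130/19)² = (2*(-4)*(-⅑) + 130/19)² = (8/9 + 130/19)² = (1322/171)² = 1747684/29241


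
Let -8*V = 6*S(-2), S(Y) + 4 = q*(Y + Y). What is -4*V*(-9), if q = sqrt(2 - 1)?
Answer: 216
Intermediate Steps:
q = 1 (q = sqrt(1) = 1)
S(Y) = -4 + 2*Y (S(Y) = -4 + 1*(Y + Y) = -4 + 1*(2*Y) = -4 + 2*Y)
V = 6 (V = -3*(-4 + 2*(-2))/4 = -3*(-4 - 4)/4 = -3*(-8)/4 = -1/8*(-48) = 6)
-4*V*(-9) = -4*6*(-9) = -24*(-9) = 216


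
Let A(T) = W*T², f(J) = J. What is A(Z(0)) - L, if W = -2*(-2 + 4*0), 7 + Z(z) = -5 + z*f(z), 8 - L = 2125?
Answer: 2693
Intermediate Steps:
L = -2117 (L = 8 - 1*2125 = 8 - 2125 = -2117)
Z(z) = -12 + z² (Z(z) = -7 + (-5 + z*z) = -7 + (-5 + z²) = -12 + z²)
W = 4 (W = -2*(-2 + 0) = -2*(-2) = 4)
A(T) = 4*T²
A(Z(0)) - L = 4*(-12 + 0²)² - 1*(-2117) = 4*(-12 + 0)² + 2117 = 4*(-12)² + 2117 = 4*144 + 2117 = 576 + 2117 = 2693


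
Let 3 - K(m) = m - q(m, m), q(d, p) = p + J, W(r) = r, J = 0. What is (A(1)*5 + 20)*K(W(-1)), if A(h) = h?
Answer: 75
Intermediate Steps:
q(d, p) = p (q(d, p) = p + 0 = p)
K(m) = 3 (K(m) = 3 - (m - m) = 3 - 1*0 = 3 + 0 = 3)
(A(1)*5 + 20)*K(W(-1)) = (1*5 + 20)*3 = (5 + 20)*3 = 25*3 = 75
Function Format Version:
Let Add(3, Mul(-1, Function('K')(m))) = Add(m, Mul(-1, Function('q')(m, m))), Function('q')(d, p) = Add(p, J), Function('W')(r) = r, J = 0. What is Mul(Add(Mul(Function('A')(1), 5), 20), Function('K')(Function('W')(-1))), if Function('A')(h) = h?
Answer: 75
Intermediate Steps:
Function('q')(d, p) = p (Function('q')(d, p) = Add(p, 0) = p)
Function('K')(m) = 3 (Function('K')(m) = Add(3, Mul(-1, Add(m, Mul(-1, m)))) = Add(3, Mul(-1, 0)) = Add(3, 0) = 3)
Mul(Add(Mul(Function('A')(1), 5), 20), Function('K')(Function('W')(-1))) = Mul(Add(Mul(1, 5), 20), 3) = Mul(Add(5, 20), 3) = Mul(25, 3) = 75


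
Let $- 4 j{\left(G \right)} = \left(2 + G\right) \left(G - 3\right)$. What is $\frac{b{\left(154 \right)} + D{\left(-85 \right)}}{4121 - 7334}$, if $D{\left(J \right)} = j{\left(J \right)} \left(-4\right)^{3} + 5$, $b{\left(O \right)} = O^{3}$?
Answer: $- \frac{3769133}{3213} \approx -1173.1$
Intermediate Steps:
$j{\left(G \right)} = - \frac{\left(-3 + G\right) \left(2 + G\right)}{4}$ ($j{\left(G \right)} = - \frac{\left(2 + G\right) \left(G - 3\right)}{4} = - \frac{\left(2 + G\right) \left(-3 + G\right)}{4} = - \frac{\left(-3 + G\right) \left(2 + G\right)}{4}$)
$D{\left(J \right)} = -91 - 16 J + 16 J^{2}$ ($D{\left(J \right)} = \left(\frac{3}{2} - \frac{J^{2}}{4} + \frac{J}{4}\right) \left(-4\right)^{3} + 5 = \left(\frac{3}{2} - \frac{J^{2}}{4} + \frac{J}{4}\right) \left(-64\right) + 5 = \left(-96 - 16 J + 16 J^{2}\right) + 5 = -91 - 16 J + 16 J^{2}$)
$\frac{b{\left(154 \right)} + D{\left(-85 \right)}}{4121 - 7334} = \frac{154^{3} - \left(-1269 - 115600\right)}{4121 - 7334} = \frac{3652264 + \left(-91 + 1360 + 16 \cdot 7225\right)}{-3213} = \left(3652264 + \left(-91 + 1360 + 115600\right)\right) \left(- \frac{1}{3213}\right) = \left(3652264 + 116869\right) \left(- \frac{1}{3213}\right) = 3769133 \left(- \frac{1}{3213}\right) = - \frac{3769133}{3213}$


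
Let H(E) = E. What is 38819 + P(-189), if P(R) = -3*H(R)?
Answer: 39386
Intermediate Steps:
P(R) = -3*R
38819 + P(-189) = 38819 - 3*(-189) = 38819 + 567 = 39386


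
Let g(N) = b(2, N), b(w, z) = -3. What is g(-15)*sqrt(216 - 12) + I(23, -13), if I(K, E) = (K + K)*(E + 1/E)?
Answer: -7820/13 - 6*sqrt(51) ≈ -644.39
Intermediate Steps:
I(K, E) = 2*K*(E + 1/E) (I(K, E) = (2*K)*(E + 1/E) = 2*K*(E + 1/E))
g(N) = -3
g(-15)*sqrt(216 - 12) + I(23, -13) = -3*sqrt(216 - 12) + 2*23*(1 + (-13)**2)/(-13) = -6*sqrt(51) + 2*23*(-1/13)*(1 + 169) = -6*sqrt(51) + 2*23*(-1/13)*170 = -6*sqrt(51) - 7820/13 = -7820/13 - 6*sqrt(51)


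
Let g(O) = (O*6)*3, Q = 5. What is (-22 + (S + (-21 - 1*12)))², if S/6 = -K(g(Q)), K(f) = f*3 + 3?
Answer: 2866249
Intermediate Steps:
g(O) = 18*O (g(O) = (6*O)*3 = 18*O)
K(f) = 3 + 3*f (K(f) = 3*f + 3 = 3 + 3*f)
S = -1638 (S = 6*(-(3 + 3*(18*5))) = 6*(-(3 + 3*90)) = 6*(-(3 + 270)) = 6*(-1*273) = 6*(-273) = -1638)
(-22 + (S + (-21 - 1*12)))² = (-22 + (-1638 + (-21 - 1*12)))² = (-22 + (-1638 + (-21 - 12)))² = (-22 + (-1638 - 33))² = (-22 - 1671)² = (-1693)² = 2866249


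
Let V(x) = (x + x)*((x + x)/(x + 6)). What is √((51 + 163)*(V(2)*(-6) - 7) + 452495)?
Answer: √448429 ≈ 669.65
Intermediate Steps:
V(x) = 4*x²/(6 + x) (V(x) = (2*x)*((2*x)/(6 + x)) = (2*x)*(2*x/(6 + x)) = 4*x²/(6 + x))
√((51 + 163)*(V(2)*(-6) - 7) + 452495) = √((51 + 163)*((4*2²/(6 + 2))*(-6) - 7) + 452495) = √(214*((4*4/8)*(-6) - 7) + 452495) = √(214*((4*4*(⅛))*(-6) - 7) + 452495) = √(214*(2*(-6) - 7) + 452495) = √(214*(-12 - 7) + 452495) = √(214*(-19) + 452495) = √(-4066 + 452495) = √448429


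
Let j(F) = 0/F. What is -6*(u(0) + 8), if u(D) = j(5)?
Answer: -48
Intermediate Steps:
j(F) = 0
u(D) = 0
-6*(u(0) + 8) = -6*(0 + 8) = -6*8 = -48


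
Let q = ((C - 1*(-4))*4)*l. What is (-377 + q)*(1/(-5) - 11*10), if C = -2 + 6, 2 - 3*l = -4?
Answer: 172463/5 ≈ 34493.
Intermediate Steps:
l = 2 (l = 2/3 - 1/3*(-4) = 2/3 + 4/3 = 2)
C = 4
q = 64 (q = ((4 - 1*(-4))*4)*2 = ((4 + 4)*4)*2 = (8*4)*2 = 32*2 = 64)
(-377 + q)*(1/(-5) - 11*10) = (-377 + 64)*(1/(-5) - 11*10) = -313*(-1/5 - 110) = -313*(-551/5) = 172463/5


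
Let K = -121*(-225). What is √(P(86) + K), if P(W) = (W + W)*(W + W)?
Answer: √56809 ≈ 238.35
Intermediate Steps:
K = 27225
P(W) = 4*W² (P(W) = (2*W)*(2*W) = 4*W²)
√(P(86) + K) = √(4*86² + 27225) = √(4*7396 + 27225) = √(29584 + 27225) = √56809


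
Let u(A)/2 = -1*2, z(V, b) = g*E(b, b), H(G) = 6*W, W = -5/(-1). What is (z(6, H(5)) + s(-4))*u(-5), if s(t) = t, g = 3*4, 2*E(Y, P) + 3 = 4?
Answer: -8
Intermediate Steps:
W = 5 (W = -5*(-1) = 5)
E(Y, P) = 1/2 (E(Y, P) = -3/2 + (1/2)*4 = -3/2 + 2 = 1/2)
g = 12
H(G) = 30 (H(G) = 6*5 = 30)
z(V, b) = 6 (z(V, b) = 12*(1/2) = 6)
u(A) = -4 (u(A) = 2*(-1*2) = 2*(-2) = -4)
(z(6, H(5)) + s(-4))*u(-5) = (6 - 4)*(-4) = 2*(-4) = -8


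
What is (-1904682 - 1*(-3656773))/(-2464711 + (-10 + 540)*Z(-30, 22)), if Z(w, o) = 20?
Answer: -159281/223101 ≈ -0.71394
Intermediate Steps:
(-1904682 - 1*(-3656773))/(-2464711 + (-10 + 540)*Z(-30, 22)) = (-1904682 - 1*(-3656773))/(-2464711 + (-10 + 540)*20) = (-1904682 + 3656773)/(-2464711 + 530*20) = 1752091/(-2464711 + 10600) = 1752091/(-2454111) = 1752091*(-1/2454111) = -159281/223101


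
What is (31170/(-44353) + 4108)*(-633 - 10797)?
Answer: -2082214004220/44353 ≈ -4.6946e+7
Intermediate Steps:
(31170/(-44353) + 4108)*(-633 - 10797) = (31170*(-1/44353) + 4108)*(-11430) = (-31170/44353 + 4108)*(-11430) = (182170954/44353)*(-11430) = -2082214004220/44353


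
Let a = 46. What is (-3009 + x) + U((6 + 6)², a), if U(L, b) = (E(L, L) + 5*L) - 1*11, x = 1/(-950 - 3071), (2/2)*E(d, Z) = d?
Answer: -8669277/4021 ≈ -2156.0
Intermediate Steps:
E(d, Z) = d
x = -1/4021 (x = 1/(-4021) = -1/4021 ≈ -0.00024869)
U(L, b) = -11 + 6*L (U(L, b) = (L + 5*L) - 1*11 = 6*L - 11 = -11 + 6*L)
(-3009 + x) + U((6 + 6)², a) = (-3009 - 1/4021) + (-11 + 6*(6 + 6)²) = -12099190/4021 + (-11 + 6*12²) = -12099190/4021 + (-11 + 6*144) = -12099190/4021 + (-11 + 864) = -12099190/4021 + 853 = -8669277/4021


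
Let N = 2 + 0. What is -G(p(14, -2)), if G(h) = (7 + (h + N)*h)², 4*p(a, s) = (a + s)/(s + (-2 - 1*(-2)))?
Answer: -625/16 ≈ -39.063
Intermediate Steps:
N = 2
p(a, s) = (a + s)/(4*s) (p(a, s) = ((a + s)/(s + (-2 - 1*(-2))))/4 = ((a + s)/(s + (-2 + 2)))/4 = ((a + s)/(s + 0))/4 = ((a + s)/s)/4 = (a + s)/(4*s))
G(h) = (7 + h*(2 + h))² (G(h) = (7 + (h + 2)*h)² = (7 + (2 + h)*h)² = (7 + h*(2 + h))²)
-G(p(14, -2)) = -(7 + ((¼)*(14 - 2)/(-2))² + 2*((¼)*(14 - 2)/(-2)))² = -(7 + ((¼)*(-½)*12)² + 2*((¼)*(-½)*12))² = -(7 + (-3/2)² + 2*(-3/2))² = -(7 + 9/4 - 3)² = -(25/4)² = -1*625/16 = -625/16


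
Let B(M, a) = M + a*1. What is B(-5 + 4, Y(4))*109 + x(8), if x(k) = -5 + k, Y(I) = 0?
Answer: -106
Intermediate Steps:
B(M, a) = M + a
B(-5 + 4, Y(4))*109 + x(8) = ((-5 + 4) + 0)*109 + (-5 + 8) = (-1 + 0)*109 + 3 = -1*109 + 3 = -109 + 3 = -106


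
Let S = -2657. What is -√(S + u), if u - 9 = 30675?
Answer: -√28027 ≈ -167.41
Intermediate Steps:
u = 30684 (u = 9 + 30675 = 30684)
-√(S + u) = -√(-2657 + 30684) = -√28027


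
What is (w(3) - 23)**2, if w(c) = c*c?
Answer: 196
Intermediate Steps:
w(c) = c**2
(w(3) - 23)**2 = (3**2 - 23)**2 = (9 - 23)**2 = (-14)**2 = 196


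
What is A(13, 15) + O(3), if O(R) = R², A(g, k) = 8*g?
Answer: 113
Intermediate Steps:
A(13, 15) + O(3) = 8*13 + 3² = 104 + 9 = 113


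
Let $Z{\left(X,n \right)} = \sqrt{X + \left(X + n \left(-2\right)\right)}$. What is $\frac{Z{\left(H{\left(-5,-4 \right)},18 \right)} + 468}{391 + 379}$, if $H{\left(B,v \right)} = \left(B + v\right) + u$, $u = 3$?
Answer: $\frac{234}{385} + \frac{2 i \sqrt{3}}{385} \approx 0.60779 + 0.0089977 i$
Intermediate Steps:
$H{\left(B,v \right)} = 3 + B + v$ ($H{\left(B,v \right)} = \left(B + v\right) + 3 = 3 + B + v$)
$Z{\left(X,n \right)} = \sqrt{- 2 n + 2 X}$ ($Z{\left(X,n \right)} = \sqrt{X + \left(X - 2 n\right)} = \sqrt{- 2 n + 2 X}$)
$\frac{Z{\left(H{\left(-5,-4 \right)},18 \right)} + 468}{391 + 379} = \frac{\sqrt{\left(-2\right) 18 + 2 \left(3 - 5 - 4\right)} + 468}{391 + 379} = \frac{\sqrt{-36 + 2 \left(-6\right)} + 468}{770} = \left(\sqrt{-36 - 12} + 468\right) \frac{1}{770} = \left(\sqrt{-48} + 468\right) \frac{1}{770} = \left(4 i \sqrt{3} + 468\right) \frac{1}{770} = \left(468 + 4 i \sqrt{3}\right) \frac{1}{770} = \frac{234}{385} + \frac{2 i \sqrt{3}}{385}$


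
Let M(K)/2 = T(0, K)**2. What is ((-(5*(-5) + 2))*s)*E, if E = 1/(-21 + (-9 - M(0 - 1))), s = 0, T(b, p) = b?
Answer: 0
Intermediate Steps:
M(K) = 0 (M(K) = 2*0**2 = 2*0 = 0)
E = -1/30 (E = 1/(-21 + (-9 - 1*0)) = 1/(-21 + (-9 + 0)) = 1/(-21 - 9) = 1/(-30) = -1/30 ≈ -0.033333)
((-(5*(-5) + 2))*s)*E = (-(5*(-5) + 2)*0)*(-1/30) = (-(-25 + 2)*0)*(-1/30) = (-1*(-23)*0)*(-1/30) = (23*0)*(-1/30) = 0*(-1/30) = 0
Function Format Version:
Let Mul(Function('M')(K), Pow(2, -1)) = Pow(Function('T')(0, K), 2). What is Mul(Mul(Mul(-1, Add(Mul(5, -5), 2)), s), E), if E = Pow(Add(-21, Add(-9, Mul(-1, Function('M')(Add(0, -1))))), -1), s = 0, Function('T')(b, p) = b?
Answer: 0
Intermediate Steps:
Function('M')(K) = 0 (Function('M')(K) = Mul(2, Pow(0, 2)) = Mul(2, 0) = 0)
E = Rational(-1, 30) (E = Pow(Add(-21, Add(-9, Mul(-1, 0))), -1) = Pow(Add(-21, Add(-9, 0)), -1) = Pow(Add(-21, -9), -1) = Pow(-30, -1) = Rational(-1, 30) ≈ -0.033333)
Mul(Mul(Mul(-1, Add(Mul(5, -5), 2)), s), E) = Mul(Mul(Mul(-1, Add(Mul(5, -5), 2)), 0), Rational(-1, 30)) = Mul(Mul(Mul(-1, Add(-25, 2)), 0), Rational(-1, 30)) = Mul(Mul(Mul(-1, -23), 0), Rational(-1, 30)) = Mul(Mul(23, 0), Rational(-1, 30)) = Mul(0, Rational(-1, 30)) = 0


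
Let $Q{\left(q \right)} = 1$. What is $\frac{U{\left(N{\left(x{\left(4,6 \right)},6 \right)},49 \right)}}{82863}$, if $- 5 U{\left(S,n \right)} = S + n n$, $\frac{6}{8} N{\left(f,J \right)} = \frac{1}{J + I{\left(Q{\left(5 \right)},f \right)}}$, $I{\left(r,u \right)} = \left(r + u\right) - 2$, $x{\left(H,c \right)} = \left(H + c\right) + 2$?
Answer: $- \frac{24491}{4226013} \approx -0.0057953$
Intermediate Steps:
$x{\left(H,c \right)} = 2 + H + c$
$I{\left(r,u \right)} = -2 + r + u$
$N{\left(f,J \right)} = \frac{4}{3 \left(-1 + J + f\right)}$ ($N{\left(f,J \right)} = \frac{4}{3 \left(J + \left(-2 + 1 + f\right)\right)} = \frac{4}{3 \left(J + \left(-1 + f\right)\right)} = \frac{4}{3 \left(-1 + J + f\right)}$)
$U{\left(S,n \right)} = - \frac{S}{5} - \frac{n^{2}}{5}$ ($U{\left(S,n \right)} = - \frac{S + n n}{5} = - \frac{S + n^{2}}{5} = - \frac{S}{5} - \frac{n^{2}}{5}$)
$\frac{U{\left(N{\left(x{\left(4,6 \right)},6 \right)},49 \right)}}{82863} = \frac{- \frac{\frac{4}{3} \frac{1}{-1 + 6 + \left(2 + 4 + 6\right)}}{5} - \frac{49^{2}}{5}}{82863} = \left(- \frac{\frac{4}{3} \frac{1}{-1 + 6 + 12}}{5} - \frac{2401}{5}\right) \frac{1}{82863} = \left(- \frac{\frac{4}{3} \cdot \frac{1}{17}}{5} - \frac{2401}{5}\right) \frac{1}{82863} = \left(\left(- \frac{1}{5}\right) \frac{4}{51} - \frac{2401}{5}\right) \frac{1}{82863} = \left(- \frac{4}{255} - \frac{2401}{5}\right) \frac{1}{82863} = \left(- \frac{24491}{51}\right) \frac{1}{82863} = - \frac{24491}{4226013}$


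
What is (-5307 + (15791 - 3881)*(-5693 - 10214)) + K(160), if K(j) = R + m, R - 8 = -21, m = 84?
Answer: -189457606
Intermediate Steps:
R = -13 (R = 8 - 21 = -13)
K(j) = 71 (K(j) = -13 + 84 = 71)
(-5307 + (15791 - 3881)*(-5693 - 10214)) + K(160) = (-5307 + (15791 - 3881)*(-5693 - 10214)) + 71 = (-5307 + 11910*(-15907)) + 71 = (-5307 - 189452370) + 71 = -189457677 + 71 = -189457606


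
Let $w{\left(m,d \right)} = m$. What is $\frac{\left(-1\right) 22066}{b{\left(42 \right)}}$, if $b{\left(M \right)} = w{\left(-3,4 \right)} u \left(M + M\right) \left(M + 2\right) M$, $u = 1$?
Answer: $\frac{1003}{21168} \approx 0.047383$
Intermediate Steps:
$b{\left(M \right)} = - 6 M^{2} \left(2 + M\right)$ ($b{\left(M \right)} = - 3 \cdot 1 \left(M + M\right) \left(M + 2\right) M = - 3 \cdot 1 \cdot 2 M \left(2 + M\right) M = - 3 \cdot 2 M \left(2 + M\right) M = - 3 \cdot 2 M^{2} \left(2 + M\right) = - 6 M^{2} \left(2 + M\right)$)
$\frac{\left(-1\right) 22066}{b{\left(42 \right)}} = \frac{\left(-1\right) 22066}{6 \cdot 42^{2} \left(-2 - 42\right)} = - \frac{22066}{6 \cdot 1764 \left(-2 - 42\right)} = - \frac{22066}{6 \cdot 1764 \left(-44\right)} = - \frac{22066}{-465696} = \left(-22066\right) \left(- \frac{1}{465696}\right) = \frac{1003}{21168}$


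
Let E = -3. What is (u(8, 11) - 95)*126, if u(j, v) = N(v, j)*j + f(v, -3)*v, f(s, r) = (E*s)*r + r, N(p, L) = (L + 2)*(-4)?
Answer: 80766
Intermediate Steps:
N(p, L) = -8 - 4*L (N(p, L) = (2 + L)*(-4) = -8 - 4*L)
f(s, r) = r - 3*r*s (f(s, r) = (-3*s)*r + r = -3*r*s + r = r - 3*r*s)
u(j, v) = j*(-8 - 4*j) + v*(-3 + 9*v) (u(j, v) = (-8 - 4*j)*j + (-3*(1 - 3*v))*v = j*(-8 - 4*j) + (-3 + 9*v)*v = j*(-8 - 4*j) + v*(-3 + 9*v))
(u(8, 11) - 95)*126 = ((-4*8*(2 + 8) + 3*11*(-1 + 3*11)) - 95)*126 = ((-4*8*10 + 3*11*(-1 + 33)) - 95)*126 = ((-320 + 3*11*32) - 95)*126 = ((-320 + 1056) - 95)*126 = (736 - 95)*126 = 641*126 = 80766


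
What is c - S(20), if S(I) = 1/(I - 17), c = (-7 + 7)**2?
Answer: -1/3 ≈ -0.33333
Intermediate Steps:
c = 0 (c = 0**2 = 0)
S(I) = 1/(-17 + I)
c - S(20) = 0 - 1/(-17 + 20) = 0 - 1/3 = -1/3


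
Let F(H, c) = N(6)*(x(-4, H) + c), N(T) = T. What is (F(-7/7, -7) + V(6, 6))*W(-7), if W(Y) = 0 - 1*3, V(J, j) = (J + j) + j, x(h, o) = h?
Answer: 144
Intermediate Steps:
V(J, j) = J + 2*j
W(Y) = -3 (W(Y) = 0 - 3 = -3)
F(H, c) = -24 + 6*c (F(H, c) = 6*(-4 + c) = -24 + 6*c)
(F(-7/7, -7) + V(6, 6))*W(-7) = ((-24 + 6*(-7)) + (6 + 2*6))*(-3) = ((-24 - 42) + (6 + 12))*(-3) = (-66 + 18)*(-3) = -48*(-3) = 144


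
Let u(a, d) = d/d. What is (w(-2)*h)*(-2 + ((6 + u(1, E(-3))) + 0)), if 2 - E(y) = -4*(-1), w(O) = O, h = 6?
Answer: -60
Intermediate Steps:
E(y) = -2 (E(y) = 2 - (-4)*(-1) = 2 - 1*4 = 2 - 4 = -2)
u(a, d) = 1
(w(-2)*h)*(-2 + ((6 + u(1, E(-3))) + 0)) = (-2*6)*(-2 + ((6 + 1) + 0)) = -12*(-2 + (7 + 0)) = -12*(-2 + 7) = -12*5 = -60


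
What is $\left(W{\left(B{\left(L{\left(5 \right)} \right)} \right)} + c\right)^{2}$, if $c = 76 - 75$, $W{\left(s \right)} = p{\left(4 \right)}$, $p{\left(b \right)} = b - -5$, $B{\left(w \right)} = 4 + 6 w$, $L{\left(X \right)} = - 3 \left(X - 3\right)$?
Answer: $100$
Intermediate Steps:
$L{\left(X \right)} = 9 - 3 X$ ($L{\left(X \right)} = - 3 \left(-3 + X\right) = 9 - 3 X$)
$p{\left(b \right)} = 5 + b$ ($p{\left(b \right)} = b + 5 = 5 + b$)
$W{\left(s \right)} = 9$ ($W{\left(s \right)} = 5 + 4 = 9$)
$c = 1$
$\left(W{\left(B{\left(L{\left(5 \right)} \right)} \right)} + c\right)^{2} = \left(9 + 1\right)^{2} = 10^{2} = 100$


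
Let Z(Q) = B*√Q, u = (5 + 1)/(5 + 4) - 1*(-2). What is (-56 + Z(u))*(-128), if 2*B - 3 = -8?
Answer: 7168 + 640*√6/3 ≈ 7690.6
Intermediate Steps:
B = -5/2 (B = 3/2 + (½)*(-8) = 3/2 - 4 = -5/2 ≈ -2.5000)
u = 8/3 (u = 6/9 + 2 = 6*(⅑) + 2 = ⅔ + 2 = 8/3 ≈ 2.6667)
Z(Q) = -5*√Q/2
(-56 + Z(u))*(-128) = (-56 - 5*√6/3)*(-128) = 7168 + 640*√6/3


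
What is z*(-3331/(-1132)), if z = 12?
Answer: 9993/283 ≈ 35.311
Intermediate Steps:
z*(-3331/(-1132)) = 12*(-3331/(-1132)) = 12*(-3331*(-1/1132)) = 12*(3331/1132) = 9993/283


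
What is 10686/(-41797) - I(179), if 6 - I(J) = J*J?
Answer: 1338956209/41797 ≈ 32035.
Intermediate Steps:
I(J) = 6 - J² (I(J) = 6 - J*J = 6 - J²)
10686/(-41797) - I(179) = 10686/(-41797) - (6 - 1*179²) = 10686*(-1/41797) - (6 - 1*32041) = -10686/41797 - (6 - 32041) = -10686/41797 - 1*(-32035) = -10686/41797 + 32035 = 1338956209/41797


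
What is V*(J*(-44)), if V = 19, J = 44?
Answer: -36784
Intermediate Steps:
V*(J*(-44)) = 19*(44*(-44)) = 19*(-1936) = -36784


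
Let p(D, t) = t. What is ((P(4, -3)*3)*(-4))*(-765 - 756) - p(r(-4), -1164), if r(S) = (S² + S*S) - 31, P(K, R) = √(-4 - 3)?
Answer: 1164 + 18252*I*√7 ≈ 1164.0 + 48290.0*I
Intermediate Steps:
P(K, R) = I*√7 (P(K, R) = √(-7) = I*√7)
r(S) = -31 + 2*S² (r(S) = (S² + S²) - 31 = 2*S² - 31 = -31 + 2*S²)
((P(4, -3)*3)*(-4))*(-765 - 756) - p(r(-4), -1164) = (((I*√7)*3)*(-4))*(-765 - 756) - 1*(-1164) = ((3*I*√7)*(-4))*(-1521) + 1164 = -12*I*√7*(-1521) + 1164 = 18252*I*√7 + 1164 = 1164 + 18252*I*√7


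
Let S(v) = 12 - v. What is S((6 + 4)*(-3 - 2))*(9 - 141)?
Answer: -8184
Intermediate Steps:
S((6 + 4)*(-3 - 2))*(9 - 141) = (12 - (6 + 4)*(-3 - 2))*(9 - 141) = (12 - 10*(-5))*(-132) = (12 - 1*(-50))*(-132) = (12 + 50)*(-132) = 62*(-132) = -8184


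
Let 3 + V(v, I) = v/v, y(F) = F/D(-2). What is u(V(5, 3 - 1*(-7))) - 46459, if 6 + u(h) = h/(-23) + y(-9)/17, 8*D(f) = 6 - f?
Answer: -18167988/391 ≈ -46465.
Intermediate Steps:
D(f) = 3/4 - f/8 (D(f) = (6 - f)/8 = 3/4 - f/8)
y(F) = F (y(F) = F/(3/4 - 1/8*(-2)) = F/(3/4 + 1/4) = F/1 = F*1 = F)
V(v, I) = -2 (V(v, I) = -3 + v/v = -3 + 1 = -2)
u(h) = -111/17 - h/23 (u(h) = -6 + (h/(-23) - 9/17) = -6 + (h*(-1/23) - 9*1/17) = -6 + (-h/23 - 9/17) = -6 + (-9/17 - h/23) = -111/17 - h/23)
u(V(5, 3 - 1*(-7))) - 46459 = (-111/17 - 1/23*(-2)) - 46459 = (-111/17 + 2/23) - 46459 = -2519/391 - 46459 = -18167988/391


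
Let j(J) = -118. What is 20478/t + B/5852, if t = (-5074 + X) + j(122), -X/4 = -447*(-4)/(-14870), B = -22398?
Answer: -219441143259/28235127536 ≈ -7.7719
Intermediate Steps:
X = 3576/7435 (X = -4*(-447*(-4))/(-14870) = -7152*(-1)/14870 = -4*(-894/7435) = 3576/7435 ≈ 0.48097)
t = -38598944/7435 (t = (-5074 + 3576/7435) - 118 = -37721614/7435 - 118 = -38598944/7435 ≈ -5191.5)
20478/t + B/5852 = 20478/(-38598944/7435) - 22398/5852 = 20478*(-7435/38598944) - 22398*1/5852 = -76126965/19299472 - 11199/2926 = -219441143259/28235127536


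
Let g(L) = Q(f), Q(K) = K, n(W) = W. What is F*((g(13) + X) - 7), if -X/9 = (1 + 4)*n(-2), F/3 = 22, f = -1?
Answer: 5412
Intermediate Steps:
g(L) = -1
F = 66 (F = 3*22 = 66)
X = 90 (X = -9*(1 + 4)*(-2) = -45*(-2) = -9*(-10) = 90)
F*((g(13) + X) - 7) = 66*((-1 + 90) - 7) = 66*(89 - 7) = 66*82 = 5412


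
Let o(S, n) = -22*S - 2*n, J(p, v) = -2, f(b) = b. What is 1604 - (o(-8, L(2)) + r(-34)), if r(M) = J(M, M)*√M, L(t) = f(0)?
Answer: 1428 + 2*I*√34 ≈ 1428.0 + 11.662*I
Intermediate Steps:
L(t) = 0
r(M) = -2*√M
1604 - (o(-8, L(2)) + r(-34)) = 1604 - ((-22*(-8) - 2*0) - 2*I*√34) = 1604 - ((176 + 0) - 2*I*√34) = 1604 - (176 - 2*I*√34) = 1604 + (-176 + 2*I*√34) = 1428 + 2*I*√34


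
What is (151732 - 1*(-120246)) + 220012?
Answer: 491990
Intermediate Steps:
(151732 - 1*(-120246)) + 220012 = (151732 + 120246) + 220012 = 271978 + 220012 = 491990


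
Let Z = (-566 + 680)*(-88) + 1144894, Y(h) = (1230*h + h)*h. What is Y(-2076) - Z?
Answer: 5304199394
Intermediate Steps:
Y(h) = 1231*h² (Y(h) = (1231*h)*h = 1231*h²)
Z = 1134862 (Z = 114*(-88) + 1144894 = -10032 + 1144894 = 1134862)
Y(-2076) - Z = 1231*(-2076)² - 1*1134862 = 1231*4309776 - 1134862 = 5305334256 - 1134862 = 5304199394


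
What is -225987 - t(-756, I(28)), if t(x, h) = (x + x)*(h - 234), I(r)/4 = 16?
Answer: -483027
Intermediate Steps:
I(r) = 64 (I(r) = 4*16 = 64)
t(x, h) = 2*x*(-234 + h) (t(x, h) = (2*x)*(-234 + h) = 2*x*(-234 + h))
-225987 - t(-756, I(28)) = -225987 - 2*(-756)*(-234 + 64) = -225987 - 2*(-756)*(-170) = -225987 - 1*257040 = -225987 - 257040 = -483027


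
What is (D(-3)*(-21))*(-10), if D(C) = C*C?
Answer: 1890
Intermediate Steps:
D(C) = C²
(D(-3)*(-21))*(-10) = ((-3)²*(-21))*(-10) = (9*(-21))*(-10) = -189*(-10) = 1890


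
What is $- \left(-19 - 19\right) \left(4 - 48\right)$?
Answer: $-1672$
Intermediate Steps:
$- \left(-19 - 19\right) \left(4 - 48\right) = - \left(-38\right) \left(-44\right) = \left(-1\right) 1672 = -1672$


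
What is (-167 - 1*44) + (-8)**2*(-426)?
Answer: -27475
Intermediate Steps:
(-167 - 1*44) + (-8)**2*(-426) = (-167 - 44) + 64*(-426) = -211 - 27264 = -27475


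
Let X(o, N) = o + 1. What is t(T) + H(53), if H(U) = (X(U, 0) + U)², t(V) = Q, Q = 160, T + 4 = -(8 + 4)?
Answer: 11609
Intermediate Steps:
T = -16 (T = -4 - (8 + 4) = -4 - 1*12 = -4 - 12 = -16)
X(o, N) = 1 + o
t(V) = 160
H(U) = (1 + 2*U)² (H(U) = ((1 + U) + U)² = (1 + 2*U)²)
t(T) + H(53) = 160 + (1 + 2*53)² = 160 + (1 + 106)² = 160 + 107² = 160 + 11449 = 11609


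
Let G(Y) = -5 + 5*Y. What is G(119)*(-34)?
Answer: -20060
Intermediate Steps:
G(119)*(-34) = (-5 + 5*119)*(-34) = (-5 + 595)*(-34) = 590*(-34) = -20060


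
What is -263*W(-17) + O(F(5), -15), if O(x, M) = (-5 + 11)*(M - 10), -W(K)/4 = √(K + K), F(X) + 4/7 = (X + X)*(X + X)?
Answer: -150 + 1052*I*√34 ≈ -150.0 + 6134.2*I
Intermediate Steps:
F(X) = -4/7 + 4*X² (F(X) = -4/7 + (X + X)*(X + X) = -4/7 + (2*X)*(2*X) = -4/7 + 4*X²)
W(K) = -4*√2*√K (W(K) = -4*√(K + K) = -4*√2*√K)
O(x, M) = -60 + 6*M (O(x, M) = 6*(-10 + M) = -60 + 6*M)
-263*W(-17) + O(F(5), -15) = -(-1052)*√2*√(-17) + (-60 + 6*(-15)) = -(-1052)*√2*I*√17 + (-60 - 90) = -(-1052)*I*√34 - 150 = 1052*I*√34 - 150 = -150 + 1052*I*√34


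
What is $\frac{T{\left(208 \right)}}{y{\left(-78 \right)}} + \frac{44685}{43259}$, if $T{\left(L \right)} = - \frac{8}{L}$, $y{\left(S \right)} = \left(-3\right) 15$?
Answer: $\frac{52324709}{50613030} \approx 1.0338$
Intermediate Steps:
$y{\left(S \right)} = -45$
$\frac{T{\left(208 \right)}}{y{\left(-78 \right)}} + \frac{44685}{43259} = \frac{\left(-8\right) \frac{1}{208}}{-45} + \frac{44685}{43259} = \left(-8\right) \frac{1}{208} \left(- \frac{1}{45}\right) + 44685 \cdot \frac{1}{43259} = \left(- \frac{1}{26}\right) \left(- \frac{1}{45}\right) + \frac{44685}{43259} = \frac{1}{1170} + \frac{44685}{43259} = \frac{52324709}{50613030}$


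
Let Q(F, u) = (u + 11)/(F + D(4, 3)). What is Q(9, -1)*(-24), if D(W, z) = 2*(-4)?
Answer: -240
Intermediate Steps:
D(W, z) = -8
Q(F, u) = (11 + u)/(-8 + F) (Q(F, u) = (u + 11)/(F - 8) = (11 + u)/(-8 + F))
Q(9, -1)*(-24) = ((11 - 1)/(-8 + 9))*(-24) = (10/1)*(-24) = (1*10)*(-24) = 10*(-24) = -240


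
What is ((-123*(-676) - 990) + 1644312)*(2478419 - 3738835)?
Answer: -2176070411520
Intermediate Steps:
((-123*(-676) - 990) + 1644312)*(2478419 - 3738835) = ((83148 - 990) + 1644312)*(-1260416) = (82158 + 1644312)*(-1260416) = 1726470*(-1260416) = -2176070411520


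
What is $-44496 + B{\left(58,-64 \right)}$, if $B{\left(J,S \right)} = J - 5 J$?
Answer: $-44728$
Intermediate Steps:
$B{\left(J,S \right)} = - 4 J$
$-44496 + B{\left(58,-64 \right)} = -44496 - 232 = -44728$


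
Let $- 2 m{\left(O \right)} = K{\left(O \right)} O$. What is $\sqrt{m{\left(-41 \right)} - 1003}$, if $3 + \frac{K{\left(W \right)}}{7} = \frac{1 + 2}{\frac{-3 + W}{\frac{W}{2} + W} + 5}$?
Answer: $\frac{i \sqrt{671223697}}{703} \approx 36.853 i$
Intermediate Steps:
$K{\left(W \right)} = -21 + \frac{21}{5 + \frac{2 \left(-3 + W\right)}{3 W}}$ ($K{\left(W \right)} = -21 + 7 \frac{1 + 2}{\frac{-3 + W}{\frac{W}{2} + W} + 5} = -21 + 7 \frac{3}{\frac{-3 + W}{W \frac{1}{2} + W} + 5} = -21 + 7 \frac{3}{\frac{-3 + W}{\frac{W}{2} + W} + 5} = -21 + 7 \frac{3}{\frac{-3 + W}{\frac{3}{2} W} + 5} = -21 + 7 \frac{3}{\left(-3 + W\right) \frac{2}{3 W} + 5} = -21 + 7 \frac{3}{\frac{2 \left(-3 + W\right)}{3 W} + 5} = -21 + 7 \frac{3}{5 + \frac{2 \left(-3 + W\right)}{3 W}} = -21 + \frac{21}{5 + \frac{2 \left(-3 + W\right)}{3 W}}$)
$m{\left(O \right)} = - \frac{21 O \left(3 - 7 O\right)}{-6 + 17 O}$ ($m{\left(O \right)} = - \frac{\frac{42 \left(3 - 7 O\right)}{-6 + 17 O} O}{2} = - \frac{42 O \frac{1}{-6 + 17 O} \left(3 - 7 O\right)}{2} = - \frac{21 O \left(3 - 7 O\right)}{-6 + 17 O}$)
$\sqrt{m{\left(-41 \right)} - 1003} = \sqrt{21 \left(-41\right) \frac{1}{-6 + 17 \left(-41\right)} \left(-3 + 7 \left(-41\right)\right) - 1003} = \sqrt{21 \left(-41\right) \frac{1}{-6 - 697} \left(-3 - 287\right) - 1003} = \sqrt{21 \left(-41\right) \frac{1}{-703} \left(-290\right) - 1003} = \sqrt{21 \left(-41\right) \left(- \frac{1}{703}\right) \left(-290\right) - 1003} = \sqrt{- \frac{249690}{703} - 1003} = \sqrt{- \frac{954799}{703}} = \frac{i \sqrt{671223697}}{703}$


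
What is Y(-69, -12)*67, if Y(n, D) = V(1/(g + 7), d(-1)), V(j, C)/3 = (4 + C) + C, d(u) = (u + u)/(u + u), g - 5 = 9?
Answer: 1206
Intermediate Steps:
g = 14 (g = 5 + 9 = 14)
d(u) = 1 (d(u) = (2*u)/((2*u)) = (2*u)*(1/(2*u)) = 1)
V(j, C) = 12 + 6*C (V(j, C) = 3*((4 + C) + C) = 3*(4 + 2*C) = 12 + 6*C)
Y(n, D) = 18 (Y(n, D) = 12 + 6*1 = 12 + 6 = 18)
Y(-69, -12)*67 = 18*67 = 1206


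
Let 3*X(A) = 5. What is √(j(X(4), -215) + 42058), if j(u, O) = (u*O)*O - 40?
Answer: √1071537/3 ≈ 345.05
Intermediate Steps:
X(A) = 5/3 (X(A) = (⅓)*5 = 5/3)
j(u, O) = -40 + u*O² (j(u, O) = (O*u)*O - 40 = u*O² - 40 = -40 + u*O²)
√(j(X(4), -215) + 42058) = √((-40 + (5/3)*(-215)²) + 42058) = √((-40 + (5/3)*46225) + 42058) = √((-40 + 231125/3) + 42058) = √(231005/3 + 42058) = √(357179/3) = √1071537/3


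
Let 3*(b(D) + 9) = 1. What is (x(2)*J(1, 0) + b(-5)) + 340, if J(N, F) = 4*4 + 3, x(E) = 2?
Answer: 1108/3 ≈ 369.33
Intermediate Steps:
b(D) = -26/3 (b(D) = -9 + (⅓)*1 = -9 + ⅓ = -26/3)
J(N, F) = 19 (J(N, F) = 16 + 3 = 19)
(x(2)*J(1, 0) + b(-5)) + 340 = (2*19 - 26/3) + 340 = (38 - 26/3) + 340 = 88/3 + 340 = 1108/3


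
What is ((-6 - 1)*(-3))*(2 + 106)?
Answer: 2268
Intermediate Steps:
((-6 - 1)*(-3))*(2 + 106) = -7*(-3)*108 = 21*108 = 2268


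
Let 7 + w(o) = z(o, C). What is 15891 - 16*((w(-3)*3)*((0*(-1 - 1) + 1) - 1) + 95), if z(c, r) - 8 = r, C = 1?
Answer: 14371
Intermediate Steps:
z(c, r) = 8 + r
w(o) = 2 (w(o) = -7 + (8 + 1) = -7 + 9 = 2)
15891 - 16*((w(-3)*3)*((0*(-1 - 1) + 1) - 1) + 95) = 15891 - 16*((2*3)*((0*(-1 - 1) + 1) - 1) + 95) = 15891 - 16*(6*((0*(-2) + 1) - 1) + 95) = 15891 - 16*(6*((0 + 1) - 1) + 95) = 15891 - 16*(6*(1 - 1) + 95) = 15891 - 16*(6*0 + 95) = 15891 - 16*(0 + 95) = 15891 - 16*95 = 15891 - 1520 = 14371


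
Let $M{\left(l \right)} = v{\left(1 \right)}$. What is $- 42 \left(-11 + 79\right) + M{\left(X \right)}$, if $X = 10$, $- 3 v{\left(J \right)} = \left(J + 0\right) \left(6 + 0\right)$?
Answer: $-2858$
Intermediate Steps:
$v{\left(J \right)} = - 2 J$ ($v{\left(J \right)} = - \frac{\left(J + 0\right) \left(6 + 0\right)}{3} = - \frac{J 6}{3} = - \frac{6 J}{3} = - 2 J$)
$M{\left(l \right)} = -2$ ($M{\left(l \right)} = \left(-2\right) 1 = -2$)
$- 42 \left(-11 + 79\right) + M{\left(X \right)} = - 42 \left(-11 + 79\right) - 2 = \left(-42\right) 68 - 2 = -2856 - 2 = -2858$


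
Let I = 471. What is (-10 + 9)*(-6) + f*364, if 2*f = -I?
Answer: -85716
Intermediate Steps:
f = -471/2 (f = (-1*471)/2 = (½)*(-471) = -471/2 ≈ -235.50)
(-10 + 9)*(-6) + f*364 = (-10 + 9)*(-6) - 471/2*364 = -1*(-6) - 85722 = 6 - 85722 = -85716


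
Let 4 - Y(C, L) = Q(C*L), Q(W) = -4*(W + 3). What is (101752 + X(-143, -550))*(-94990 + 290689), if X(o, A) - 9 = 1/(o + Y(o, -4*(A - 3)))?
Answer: 8399887297427150/421797 ≈ 1.9915e+10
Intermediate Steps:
Q(W) = -12 - 4*W (Q(W) = -4*(3 + W) = -12 - 4*W)
Y(C, L) = 16 + 4*C*L (Y(C, L) = 4 - (-12 - 4*C*L) = 4 + (12 + 4*C*L) = 16 + 4*C*L)
X(o, A) = 9 + 1/(16 + o + 4*o*(12 - 4*A)) (X(o, A) = 9 + 1/(o + (16 + 4*o*(-4*(A - 3)))) = 9 + 1/(o + (16 + 4*o*(-4*(-3 + A)))) = 9 + 1/(o + (16 + 4*o*(12 - 4*A))) = 9 + 1/(16 + o + 4*o*(12 - 4*A)))
(101752 + X(-143, -550))*(-94990 + 290689) = (101752 + (-145 - 441*(-143) + 144*(-550)*(-143))/(-16 - 49*(-143) + 16*(-550)*(-143)))*(-94990 + 290689) = (101752 + (-145 + 63063 + 11325600)/(-16 + 7007 + 1258400))*195699 = (101752 + 11388518/1265391)*195699 = (128767453550/1265391)*195699 = 8399887297427150/421797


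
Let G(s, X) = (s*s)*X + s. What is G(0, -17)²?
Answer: 0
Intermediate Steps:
G(s, X) = s + X*s² (G(s, X) = s²*X + s = X*s² + s = s + X*s²)
G(0, -17)² = (0*(1 - 17*0))² = (0*(1 + 0))² = (0*1)² = 0² = 0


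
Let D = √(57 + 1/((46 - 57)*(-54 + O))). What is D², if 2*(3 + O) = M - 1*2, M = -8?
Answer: 38875/682 ≈ 57.001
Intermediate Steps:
O = -8 (O = -3 + (-8 - 1*2)/2 = -3 + (-8 - 2)/2 = -3 + (½)*(-10) = -3 - 5 = -8)
D = 5*√1060510/682 (D = √(57 + 1/((46 - 57)*(-54 - 8))) = √(57 + 1/(-11*(-62))) = √(57 + 1/682) = √(38875/682) = 5*√1060510/682 ≈ 7.5499)
D² = (5*√1060510/682)² = 38875/682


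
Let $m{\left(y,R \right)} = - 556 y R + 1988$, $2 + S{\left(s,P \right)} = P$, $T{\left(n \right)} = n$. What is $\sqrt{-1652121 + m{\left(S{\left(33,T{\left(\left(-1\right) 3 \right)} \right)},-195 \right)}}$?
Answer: $i \sqrt{2192233} \approx 1480.6 i$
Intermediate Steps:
$S{\left(s,P \right)} = -2 + P$
$m{\left(y,R \right)} = 1988 - 556 R y$ ($m{\left(y,R \right)} = - 556 R y + 1988 = 1988 - 556 R y$)
$\sqrt{-1652121 + m{\left(S{\left(33,T{\left(\left(-1\right) 3 \right)} \right)},-195 \right)}} = \sqrt{-1652121 + \left(1988 - - 108420 \left(-2 - 3\right)\right)} = \sqrt{-1652121 + \left(1988 - \left(-108420\right) \left(-5\right)\right)} = \sqrt{-1652121 + \left(1988 - 542100\right)} = \sqrt{-1652121 - 540112} = \sqrt{-2192233} = i \sqrt{2192233}$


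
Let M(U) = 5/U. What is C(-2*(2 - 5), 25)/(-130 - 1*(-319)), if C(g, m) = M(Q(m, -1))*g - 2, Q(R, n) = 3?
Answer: 8/189 ≈ 0.042328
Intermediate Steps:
C(g, m) = -2 + 5*g/3 (C(g, m) = (5/3)*g - 2 = (5*(⅓))*g - 2 = 5*g/3 - 2 = -2 + 5*g/3)
C(-2*(2 - 5), 25)/(-130 - 1*(-319)) = (-2 + 5*(-2*(2 - 5))/3)/(-130 - 1*(-319)) = (-2 + 5*(-2*(-3))/3)/(-130 + 319) = (-2 + (5/3)*6)/189 = (-2 + 10)*(1/189) = 8*(1/189) = 8/189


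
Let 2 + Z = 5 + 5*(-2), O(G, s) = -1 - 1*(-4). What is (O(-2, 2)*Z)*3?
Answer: -63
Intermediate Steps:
O(G, s) = 3 (O(G, s) = -1 + 4 = 3)
Z = -7 (Z = -2 + (5 + 5*(-2)) = -2 + (5 - 10) = -2 - 5 = -7)
(O(-2, 2)*Z)*3 = (3*(-7))*3 = -21*3 = -63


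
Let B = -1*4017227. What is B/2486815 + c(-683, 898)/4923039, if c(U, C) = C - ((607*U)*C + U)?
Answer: 4335179992948/58577450865 ≈ 74.008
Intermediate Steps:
B = -4017227
c(U, C) = C - U - 607*C*U (c(U, C) = C - (607*C*U + U) = C - (U + 607*C*U) = C + (-U - 607*C*U) = C - U - 607*C*U)
B/2486815 + c(-683, 898)/4923039 = -4017227/2486815 + (898 - 1*(-683) - 607*898*(-683))/4923039 = -4017227*1/2486815 + (898 + 683 + 372293738)*(1/4923039) = -211433/130885 + 372295319*(1/4923039) = -211433/130885 + 33845029/447549 = 4335179992948/58577450865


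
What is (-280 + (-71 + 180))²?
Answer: 29241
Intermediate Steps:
(-280 + (-71 + 180))² = (-280 + 109)² = (-171)² = 29241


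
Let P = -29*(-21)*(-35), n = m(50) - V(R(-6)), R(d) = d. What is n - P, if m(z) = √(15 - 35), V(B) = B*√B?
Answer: 21315 + 2*I*√5 + 6*I*√6 ≈ 21315.0 + 19.169*I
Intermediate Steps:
V(B) = B^(3/2)
m(z) = 2*I*√5 (m(z) = √(-20) = 2*I*√5)
n = 2*I*√5 + 6*I*√6 (n = 2*I*√5 - (-6)^(3/2) = 2*I*√5 - (-6)*I*√6 = 2*I*√5 + 6*I*√6 ≈ 19.169*I)
P = -21315 (P = 609*(-35) = -21315)
n - P = 2*I*(√5 + 3*√6) - 1*(-21315) = 2*I*(√5 + 3*√6) + 21315 = 21315 + 2*I*(√5 + 3*√6)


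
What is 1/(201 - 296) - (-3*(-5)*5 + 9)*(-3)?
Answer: 23939/95 ≈ 251.99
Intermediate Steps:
1/(201 - 296) - (-3*(-5)*5 + 9)*(-3) = 1/(-95) - (15*5 + 9)*(-3) = -1/95 - (75 + 9)*(-3) = -1/95 - 84*(-3) = -1/95 - 1*(-252) = -1/95 + 252 = 23939/95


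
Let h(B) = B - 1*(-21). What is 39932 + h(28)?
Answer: 39981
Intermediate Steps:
h(B) = 21 + B (h(B) = B + 21 = 21 + B)
39932 + h(28) = 39932 + (21 + 28) = 39932 + 49 = 39981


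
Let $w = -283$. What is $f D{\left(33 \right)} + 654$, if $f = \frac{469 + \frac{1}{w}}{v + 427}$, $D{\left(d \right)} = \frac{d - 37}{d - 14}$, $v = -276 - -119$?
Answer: $\frac{158156626}{241965} \approx 653.63$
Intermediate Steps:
$v = -157$ ($v = -276 + 119 = -157$)
$D{\left(d \right)} = \frac{-37 + d}{-14 + d}$
$f = \frac{22121}{12735}$ ($f = \frac{469 + \frac{1}{-283}}{-157 + 427} = \frac{469 - \frac{1}{283}}{270} = \frac{132726}{283} \cdot \frac{1}{270} = \frac{22121}{12735} \approx 1.737$)
$f D{\left(33 \right)} + 654 = \frac{22121 \frac{-37 + 33}{-14 + 33}}{12735} + 654 = \frac{22121 \cdot \frac{1}{19} \left(-4\right)}{12735} + 654 = \frac{22121}{12735} \left(- \frac{4}{19}\right) + 654 = - \frac{88484}{241965} + 654 = \frac{158156626}{241965}$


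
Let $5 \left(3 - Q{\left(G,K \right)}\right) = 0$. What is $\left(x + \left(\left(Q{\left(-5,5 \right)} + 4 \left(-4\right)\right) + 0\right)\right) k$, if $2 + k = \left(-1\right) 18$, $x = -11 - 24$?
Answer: $960$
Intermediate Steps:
$Q{\left(G,K \right)} = 3$ ($Q{\left(G,K \right)} = 3 - 0 = 3 + 0 = 3$)
$x = -35$
$k = -20$ ($k = -2 - 18 = -20$)
$\left(x + \left(\left(Q{\left(-5,5 \right)} + 4 \left(-4\right)\right) + 0\right)\right) k = \left(-35 + \left(\left(3 + 4 \left(-4\right)\right) + 0\right)\right) \left(-20\right) = \left(-35 + \left(\left(3 - 16\right) + 0\right)\right) \left(-20\right) = \left(-35 + \left(-13 + 0\right)\right) \left(-20\right) = \left(-35 - 13\right) \left(-20\right) = \left(-48\right) \left(-20\right) = 960$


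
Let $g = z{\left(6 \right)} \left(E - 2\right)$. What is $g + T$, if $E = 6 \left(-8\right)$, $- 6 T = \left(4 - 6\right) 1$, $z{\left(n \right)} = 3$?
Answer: $- \frac{449}{3} \approx -149.67$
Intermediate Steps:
$T = \frac{1}{3}$ ($T = - \frac{\left(4 - 6\right) 1}{6} = - \frac{\left(-2\right) 1}{6} = \left(- \frac{1}{6}\right) \left(-2\right) = \frac{1}{3} \approx 0.33333$)
$E = -48$
$g = -150$ ($g = 3 \left(-48 - 2\right) = 3 \left(-50\right) = -150$)
$g + T = -150 + \frac{1}{3} = - \frac{449}{3}$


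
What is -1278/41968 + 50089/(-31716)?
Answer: -267833525/166382136 ≈ -1.6097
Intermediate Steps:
-1278/41968 + 50089/(-31716) = -1278*1/41968 + 50089*(-1/31716) = -639/20984 - 50089/31716 = -267833525/166382136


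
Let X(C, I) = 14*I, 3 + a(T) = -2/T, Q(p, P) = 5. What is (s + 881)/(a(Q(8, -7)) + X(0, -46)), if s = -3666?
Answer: 13925/3237 ≈ 4.3018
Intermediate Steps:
a(T) = -3 - 2/T
(s + 881)/(a(Q(8, -7)) + X(0, -46)) = (-3666 + 881)/((-3 - 2/5) + 14*(-46)) = -2785/((-3 - 2*⅕) - 644) = -2785/((-3 - ⅖) - 644) = -2785/(-17/5 - 644) = -2785/(-3237/5) = -2785*(-5/3237) = 13925/3237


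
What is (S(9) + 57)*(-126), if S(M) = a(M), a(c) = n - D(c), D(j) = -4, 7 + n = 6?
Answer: -7560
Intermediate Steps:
n = -1 (n = -7 + 6 = -1)
a(c) = 3 (a(c) = -1 - 1*(-4) = -1 + 4 = 3)
S(M) = 3
(S(9) + 57)*(-126) = (3 + 57)*(-126) = 60*(-126) = -7560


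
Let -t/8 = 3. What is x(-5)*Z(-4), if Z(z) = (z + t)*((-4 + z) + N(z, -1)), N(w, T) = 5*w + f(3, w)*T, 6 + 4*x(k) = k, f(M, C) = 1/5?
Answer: -10857/5 ≈ -2171.4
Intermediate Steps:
f(M, C) = ⅕
x(k) = -3/2 + k/4
N(w, T) = 5*w + T/5
t = -24 (t = -8*3 = -24)
Z(z) = (-24 + z)*(-21/5 + 6*z) (Z(z) = (z - 24)*((-4 + z) + (5*z + (⅕)*(-1))) = (-24 + z)*((-4 + z) + (5*z - ⅕)) = (-24 + z)*((-4 + z) + (-⅕ + 5*z)) = (-24 + z)*(-21/5 + 6*z))
x(-5)*Z(-4) = (-3/2 + (¼)*(-5))*(504/5 + 6*(-4)² - 741/5*(-4)) = (-3/2 - 5/4)*(504/5 + 6*16 + 2964/5) = -11*(504/5 + 96 + 2964/5)/4 = -11/4*3948/5 = -10857/5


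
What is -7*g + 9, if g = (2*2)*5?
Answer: -131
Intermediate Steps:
g = 20 (g = 4*5 = 20)
-7*g + 9 = -7*20 + 9 = -140 + 9 = -131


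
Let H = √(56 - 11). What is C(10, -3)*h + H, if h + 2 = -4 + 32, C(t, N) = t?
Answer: 260 + 3*√5 ≈ 266.71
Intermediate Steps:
h = 26 (h = -2 + (-4 + 32) = -2 + 28 = 26)
H = 3*√5 (H = √45 = 3*√5 ≈ 6.7082)
C(10, -3)*h + H = 10*26 + 3*√5 = 260 + 3*√5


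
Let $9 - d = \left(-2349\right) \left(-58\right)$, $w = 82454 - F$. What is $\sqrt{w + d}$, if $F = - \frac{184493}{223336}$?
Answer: $\frac{i \sqrt{670599966082334}}{111668} \approx 231.9 i$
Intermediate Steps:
$F = - \frac{184493}{223336}$ ($F = \left(-184493\right) \frac{1}{223336} = - \frac{184493}{223336} \approx -0.82608$)
$w = \frac{18415131037}{223336}$ ($w = 82454 - - \frac{184493}{223336} = 82454 + \frac{184493}{223336} = \frac{18415131037}{223336} \approx 82455.0$)
$d = -136233$ ($d = 9 - \left(-2349\right) \left(-58\right) = 9 - 136242 = -136233$)
$\sqrt{w + d} = \sqrt{\frac{18415131037}{223336} - 136233} = \sqrt{- \frac{12010602251}{223336}} = \frac{i \sqrt{670599966082334}}{111668}$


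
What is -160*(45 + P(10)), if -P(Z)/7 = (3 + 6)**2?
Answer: 83520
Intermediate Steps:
P(Z) = -567 (P(Z) = -7*(3 + 6)**2 = -7*9**2 = -7*81 = -567)
-160*(45 + P(10)) = -160*(45 - 567) = -160*(-522) = 83520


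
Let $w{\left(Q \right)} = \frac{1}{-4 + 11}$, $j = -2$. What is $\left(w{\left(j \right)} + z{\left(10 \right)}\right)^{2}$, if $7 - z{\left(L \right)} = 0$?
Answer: $\frac{2500}{49} \approx 51.02$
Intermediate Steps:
$w{\left(Q \right)} = \frac{1}{7}$
$z{\left(L \right)} = 7$ ($z{\left(L \right)} = 7 - 0 = 7 + 0 = 7$)
$\left(w{\left(j \right)} + z{\left(10 \right)}\right)^{2} = \left(\frac{1}{7} + 7\right)^{2} = \left(\frac{50}{7}\right)^{2} = \frac{2500}{49}$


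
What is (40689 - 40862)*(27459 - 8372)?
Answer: -3302051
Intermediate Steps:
(40689 - 40862)*(27459 - 8372) = -173*19087 = -3302051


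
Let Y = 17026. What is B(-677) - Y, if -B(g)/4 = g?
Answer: -14318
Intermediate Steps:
B(g) = -4*g
B(-677) - Y = -4*(-677) - 1*17026 = 2708 - 17026 = -14318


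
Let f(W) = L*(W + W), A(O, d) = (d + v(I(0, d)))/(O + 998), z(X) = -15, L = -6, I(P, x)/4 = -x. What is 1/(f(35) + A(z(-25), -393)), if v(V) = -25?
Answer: -983/413278 ≈ -0.0023785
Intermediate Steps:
I(P, x) = -4*x (I(P, x) = 4*(-x) = -4*x)
A(O, d) = (-25 + d)/(998 + O) (A(O, d) = (d - 25)/(O + 998) = (-25 + d)/(998 + O))
f(W) = -12*W (f(W) = -6*(W + W) = -12*W)
1/(f(35) + A(z(-25), -393)) = 1/(-12*35 + (-25 - 393)/(998 - 15)) = 1/(-420 - 418/983) = 1/(-413278/983) = -983/413278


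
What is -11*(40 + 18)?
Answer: -638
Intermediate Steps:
-11*(40 + 18) = -11*58 = -638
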